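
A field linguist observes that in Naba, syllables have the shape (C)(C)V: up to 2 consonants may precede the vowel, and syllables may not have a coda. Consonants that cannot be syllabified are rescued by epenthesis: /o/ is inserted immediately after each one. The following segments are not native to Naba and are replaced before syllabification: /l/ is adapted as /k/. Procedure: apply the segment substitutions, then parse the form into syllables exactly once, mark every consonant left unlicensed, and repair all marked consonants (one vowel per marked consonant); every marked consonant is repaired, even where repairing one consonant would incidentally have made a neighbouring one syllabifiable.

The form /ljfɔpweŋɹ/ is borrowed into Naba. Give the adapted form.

Substitution: /l/ → /k/, giving /kjfɔpweŋɹ/.
Under (C)(C)V, the unsyllabifiable consonants are /k/, /ŋ/, /ɹ/ (no codas are permitted; onsets may contain at most 2 consonants).
Each unlicensed consonant becomes the onset of a new syllable: /k/ → /ko/, /ŋ/ → /ŋo/, /ɹ/ → /ɹo/.

kojfɔpweŋoɹo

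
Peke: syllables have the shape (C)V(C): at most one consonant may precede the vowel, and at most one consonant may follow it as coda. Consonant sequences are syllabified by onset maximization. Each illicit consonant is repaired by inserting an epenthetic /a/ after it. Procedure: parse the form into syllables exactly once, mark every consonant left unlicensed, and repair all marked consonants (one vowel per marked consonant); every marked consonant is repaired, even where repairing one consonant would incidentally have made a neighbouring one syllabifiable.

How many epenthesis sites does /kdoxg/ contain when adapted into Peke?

2

The unsyllabifiable consonants are /k/, /g/; each receives one epenthetic vowel.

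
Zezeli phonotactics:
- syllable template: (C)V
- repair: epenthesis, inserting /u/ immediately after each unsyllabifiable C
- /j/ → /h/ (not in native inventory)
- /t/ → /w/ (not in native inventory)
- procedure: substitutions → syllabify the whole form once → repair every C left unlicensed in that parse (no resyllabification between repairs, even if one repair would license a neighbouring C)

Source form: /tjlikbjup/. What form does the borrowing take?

Substitution: /t/ → /w/, /j/ → /h/, giving /whlikbhup/.
The consonants /w/, /h/, /k/, /b/, /p/ cannot be parsed into a legal (C)V syllable (no codas are permitted; onsets are limited to one consonant).
Epenthesis after each stranded consonant: /w/ → /wu/, /h/ → /hu/, /k/ → /ku/, /b/ → /bu/, /p/ → /pu/.

wuhulikubuhupu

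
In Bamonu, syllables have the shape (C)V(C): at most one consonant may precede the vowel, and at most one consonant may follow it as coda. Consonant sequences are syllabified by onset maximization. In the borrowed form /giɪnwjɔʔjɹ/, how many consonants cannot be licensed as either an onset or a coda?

The consonants /w/, /j/, /ɹ/ cannot be parsed into a legal (C)V(C) syllable (at most one coda consonant is licensed; onsets are limited to one consonant).

3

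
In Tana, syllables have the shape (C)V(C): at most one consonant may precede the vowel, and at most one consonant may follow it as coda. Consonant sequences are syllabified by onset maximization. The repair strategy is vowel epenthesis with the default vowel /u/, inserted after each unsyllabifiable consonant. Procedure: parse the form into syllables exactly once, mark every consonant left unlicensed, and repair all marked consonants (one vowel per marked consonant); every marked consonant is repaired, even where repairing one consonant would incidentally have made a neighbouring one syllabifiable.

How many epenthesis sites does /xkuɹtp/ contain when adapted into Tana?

3

The unsyllabifiable consonants are /x/, /t/, /p/; each receives one epenthetic vowel.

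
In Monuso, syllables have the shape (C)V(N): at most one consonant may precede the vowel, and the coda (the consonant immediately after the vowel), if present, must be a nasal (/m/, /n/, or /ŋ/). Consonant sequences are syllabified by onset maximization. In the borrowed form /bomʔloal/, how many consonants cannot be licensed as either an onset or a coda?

The consonants /ʔ/, /l/ cannot be parsed into a legal (C)V(N) syllable (only a nasal (/m/, /n/, or /ŋ/) is licensed in coda position; onsets are limited to one consonant).

2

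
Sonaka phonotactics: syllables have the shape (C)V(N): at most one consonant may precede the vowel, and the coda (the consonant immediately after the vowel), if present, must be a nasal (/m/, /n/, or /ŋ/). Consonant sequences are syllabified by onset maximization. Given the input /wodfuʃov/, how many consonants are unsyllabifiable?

Under (C)V(N), the unsyllabifiable consonants are /d/, /v/ (only a nasal (/m/, /n/, or /ŋ/) is licensed in coda position; onsets are limited to one consonant).

2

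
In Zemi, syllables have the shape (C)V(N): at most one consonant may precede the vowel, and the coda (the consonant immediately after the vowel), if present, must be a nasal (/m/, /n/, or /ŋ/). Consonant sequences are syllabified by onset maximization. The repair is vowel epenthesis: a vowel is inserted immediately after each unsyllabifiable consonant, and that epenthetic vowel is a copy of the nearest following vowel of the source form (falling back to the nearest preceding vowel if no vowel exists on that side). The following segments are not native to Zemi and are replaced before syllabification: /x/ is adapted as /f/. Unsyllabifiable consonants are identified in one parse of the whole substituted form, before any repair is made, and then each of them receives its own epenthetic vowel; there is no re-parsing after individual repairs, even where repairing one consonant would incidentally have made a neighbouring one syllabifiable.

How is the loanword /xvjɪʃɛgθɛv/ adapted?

fɪvɪjɪʃɛgɛθɛvɛ

Substitution: /x/ → /f/, giving /fvjɪʃɛgθɛv/.
Syllabifying with onset maximization leaves /f/, /v/, /g/, /v/ stranded (only a nasal (/m/, /n/, or /ŋ/) is licensed in coda position; onsets are limited to one consonant).
Each unlicensed consonant becomes the onset of a new syllable: /f/ → /fɪ/, /v/ → /vɪ/, /g/ → /gɛ/, /v/ → /vɛ/.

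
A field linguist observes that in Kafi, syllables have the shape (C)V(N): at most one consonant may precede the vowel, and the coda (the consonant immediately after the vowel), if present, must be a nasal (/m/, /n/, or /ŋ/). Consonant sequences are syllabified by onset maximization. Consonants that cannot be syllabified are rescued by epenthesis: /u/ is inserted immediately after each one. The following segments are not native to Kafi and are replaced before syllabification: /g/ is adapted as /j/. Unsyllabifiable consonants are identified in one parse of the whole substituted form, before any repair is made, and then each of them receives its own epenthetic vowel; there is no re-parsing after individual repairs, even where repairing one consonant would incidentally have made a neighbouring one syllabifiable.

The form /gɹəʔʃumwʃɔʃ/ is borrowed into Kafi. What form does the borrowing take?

juɹəʔuʃumwuʃɔʃu

Substitution: /g/ → /j/, giving /jɹəʔʃumwʃɔʃ/.
The consonants /j/, /ʔ/, /w/, /ʃ/ cannot be parsed into a legal (C)V(N) syllable (only a nasal (/m/, /n/, or /ŋ/) is licensed in coda position; onsets are limited to one consonant).
Epenthesis after each stranded consonant: /j/ → /ju/, /ʔ/ → /ʔu/, /w/ → /wu/, /ʃ/ → /ʃu/.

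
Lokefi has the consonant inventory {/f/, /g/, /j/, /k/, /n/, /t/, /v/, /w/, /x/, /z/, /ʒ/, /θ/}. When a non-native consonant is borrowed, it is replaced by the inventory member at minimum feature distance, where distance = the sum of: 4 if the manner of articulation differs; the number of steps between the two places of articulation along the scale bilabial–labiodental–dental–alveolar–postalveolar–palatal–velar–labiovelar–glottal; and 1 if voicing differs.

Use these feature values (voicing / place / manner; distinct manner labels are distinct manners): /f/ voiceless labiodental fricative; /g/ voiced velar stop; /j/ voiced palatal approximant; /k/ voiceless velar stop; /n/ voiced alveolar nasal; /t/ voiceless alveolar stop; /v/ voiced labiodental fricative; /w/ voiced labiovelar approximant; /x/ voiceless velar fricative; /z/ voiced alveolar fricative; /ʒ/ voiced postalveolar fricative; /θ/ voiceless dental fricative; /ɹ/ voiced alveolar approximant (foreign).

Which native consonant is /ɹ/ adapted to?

j

/j/ is closest: same manner (approximant), place distance 2 (alveolar→palatal), same voicing; total 2. Next closest is /n/ at distance 4.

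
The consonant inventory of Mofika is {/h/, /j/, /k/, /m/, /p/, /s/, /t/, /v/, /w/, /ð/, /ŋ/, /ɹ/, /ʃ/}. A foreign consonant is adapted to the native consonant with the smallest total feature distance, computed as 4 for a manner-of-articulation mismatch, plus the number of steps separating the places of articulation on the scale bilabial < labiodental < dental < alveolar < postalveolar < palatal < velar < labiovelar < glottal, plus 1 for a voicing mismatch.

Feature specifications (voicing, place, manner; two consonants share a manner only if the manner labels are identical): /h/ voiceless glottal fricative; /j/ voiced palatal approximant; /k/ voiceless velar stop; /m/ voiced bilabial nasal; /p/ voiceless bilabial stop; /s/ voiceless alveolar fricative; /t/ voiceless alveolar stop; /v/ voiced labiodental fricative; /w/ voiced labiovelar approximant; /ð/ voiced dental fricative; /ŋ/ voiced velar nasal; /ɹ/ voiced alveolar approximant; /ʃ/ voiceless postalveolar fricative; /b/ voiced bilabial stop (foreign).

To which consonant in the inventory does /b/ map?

p

/p/ is closest: same manner (stop), place distance 0 (bilabial→bilabial), voicing differs (+1); total 1. Next closest is /m/ at distance 4.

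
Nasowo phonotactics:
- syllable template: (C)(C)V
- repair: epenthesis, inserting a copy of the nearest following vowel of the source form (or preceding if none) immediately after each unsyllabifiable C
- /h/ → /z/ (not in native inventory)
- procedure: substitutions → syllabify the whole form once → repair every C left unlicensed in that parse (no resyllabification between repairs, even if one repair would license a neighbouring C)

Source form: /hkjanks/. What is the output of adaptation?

zakjanakasa

Substitution: /h/ → /z/, giving /zkjanks/.
Under (C)(C)V, the unsyllabifiable consonants are /z/, /n/, /k/, /s/ (no codas are permitted; onsets may contain at most 2 consonants).
Epenthesis after each stranded consonant: /z/ → /za/, /n/ → /na/, /k/ → /ka/, /s/ → /sa/.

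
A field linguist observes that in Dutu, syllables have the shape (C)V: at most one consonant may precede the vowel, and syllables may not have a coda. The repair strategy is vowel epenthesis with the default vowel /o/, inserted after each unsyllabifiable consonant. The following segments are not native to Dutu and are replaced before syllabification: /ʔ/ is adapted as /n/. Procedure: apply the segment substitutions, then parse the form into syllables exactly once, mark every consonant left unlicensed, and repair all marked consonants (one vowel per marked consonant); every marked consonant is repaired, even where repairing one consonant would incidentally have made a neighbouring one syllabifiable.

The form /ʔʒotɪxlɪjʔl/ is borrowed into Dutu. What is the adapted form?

noʒotɪxolɪjonolo

Substitution: /ʔ/ → /n/, giving /nʒotɪxlɪjnl/.
Under (C)V, the unsyllabifiable consonants are /n/, /x/, /j/, /n/, /l/ (no codas are permitted; onsets are limited to one consonant).
Epenthesis after each stranded consonant: /n/ → /no/, /x/ → /xo/, /j/ → /jo/, /n/ → /no/, /l/ → /lo/.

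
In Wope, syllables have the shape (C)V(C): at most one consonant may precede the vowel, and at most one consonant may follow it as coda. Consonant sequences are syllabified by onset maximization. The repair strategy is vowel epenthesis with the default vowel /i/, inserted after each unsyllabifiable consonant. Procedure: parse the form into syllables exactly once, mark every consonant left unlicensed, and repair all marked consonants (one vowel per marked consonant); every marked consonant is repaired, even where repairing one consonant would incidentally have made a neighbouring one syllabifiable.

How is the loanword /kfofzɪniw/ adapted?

kifofzɪniw

Syllabifying with onset maximization leaves /k/ stranded (at most one coda consonant is licensed; onsets are limited to one consonant).
Epenthesis after each stranded consonant: /k/ → /ki/.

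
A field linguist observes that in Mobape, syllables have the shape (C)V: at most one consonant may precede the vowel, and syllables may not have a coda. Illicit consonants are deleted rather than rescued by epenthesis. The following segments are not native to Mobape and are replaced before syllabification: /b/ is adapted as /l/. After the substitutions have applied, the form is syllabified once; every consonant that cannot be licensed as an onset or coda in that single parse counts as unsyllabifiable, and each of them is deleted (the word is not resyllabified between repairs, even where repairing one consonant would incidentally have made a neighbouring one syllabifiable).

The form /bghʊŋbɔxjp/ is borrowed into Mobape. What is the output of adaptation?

hʊlɔ

Substitution: /b/ → /l/, giving /lghʊŋlɔxjp/.
Syllabifying with onset maximization leaves /l/, /g/, /ŋ/, /x/, /j/, /p/ stranded (no codas are permitted; onsets are limited to one consonant).
Deleting the stranded consonants removes /l/, /g/, /ŋ/, /x/, /j/, /p/.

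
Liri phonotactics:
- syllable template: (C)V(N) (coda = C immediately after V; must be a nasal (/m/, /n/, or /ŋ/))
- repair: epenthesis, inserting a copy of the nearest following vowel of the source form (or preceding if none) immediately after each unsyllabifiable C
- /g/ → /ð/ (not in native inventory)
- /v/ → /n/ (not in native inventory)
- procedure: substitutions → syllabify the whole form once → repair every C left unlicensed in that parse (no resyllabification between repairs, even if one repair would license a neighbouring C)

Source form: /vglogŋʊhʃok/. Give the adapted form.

noðoloðʊŋʊhoʃoko

Substitution: /v/ → /n/, /g/ → /ð/, giving /nðloðŋʊhʃok/.
Under (C)V(N), the unsyllabifiable consonants are /n/, /ð/, /ð/, /h/, /k/ (only a nasal (/m/, /n/, or /ŋ/) is licensed in coda position; onsets are limited to one consonant).
Each unlicensed consonant becomes the onset of a new syllable: /n/ → /no/, /ð/ → /ðo/, /ð/ → /ðʊ/, /h/ → /ho/, /k/ → /ko/.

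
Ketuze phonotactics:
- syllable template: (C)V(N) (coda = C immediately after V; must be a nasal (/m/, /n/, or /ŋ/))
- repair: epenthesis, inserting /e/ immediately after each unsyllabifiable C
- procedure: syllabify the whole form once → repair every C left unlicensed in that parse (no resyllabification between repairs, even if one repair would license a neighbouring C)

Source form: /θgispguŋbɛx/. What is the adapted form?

Under (C)V(N), the unsyllabifiable consonants are /θ/, /s/, /p/, /x/ (only a nasal (/m/, /n/, or /ŋ/) is licensed in coda position; onsets are limited to one consonant).
Epenthesis after each stranded consonant: /θ/ → /θe/, /s/ → /se/, /p/ → /pe/, /x/ → /xe/.

θegisepeguŋbɛxe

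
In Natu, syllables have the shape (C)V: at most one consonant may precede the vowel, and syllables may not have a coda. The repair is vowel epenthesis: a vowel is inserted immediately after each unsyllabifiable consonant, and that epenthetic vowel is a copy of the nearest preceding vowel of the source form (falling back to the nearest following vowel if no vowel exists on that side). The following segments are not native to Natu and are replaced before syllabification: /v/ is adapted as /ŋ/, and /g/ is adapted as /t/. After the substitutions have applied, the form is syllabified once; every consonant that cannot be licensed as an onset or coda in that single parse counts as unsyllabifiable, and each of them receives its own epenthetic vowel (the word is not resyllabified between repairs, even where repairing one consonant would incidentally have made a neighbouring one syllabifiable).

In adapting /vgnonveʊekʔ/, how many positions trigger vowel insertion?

5

After substitution the input is /ŋtnonŋeʊekʔ/.
The unsyllabifiable consonants are /ŋ/, /t/, /n/, /k/, /ʔ/; each receives one epenthetic vowel.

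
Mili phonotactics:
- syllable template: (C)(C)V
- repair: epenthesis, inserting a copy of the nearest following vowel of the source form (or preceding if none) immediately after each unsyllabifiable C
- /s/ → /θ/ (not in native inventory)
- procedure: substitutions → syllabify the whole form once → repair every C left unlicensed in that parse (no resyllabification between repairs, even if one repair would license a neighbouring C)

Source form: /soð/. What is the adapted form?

Substitution: /s/ → /θ/, giving /θoð/.
The consonants /ð/ cannot be parsed into a legal (C)(C)V syllable (no codas are permitted; onsets may contain at most 2 consonants).
Epenthesis after each stranded consonant: /ð/ → /ðo/.

θoðo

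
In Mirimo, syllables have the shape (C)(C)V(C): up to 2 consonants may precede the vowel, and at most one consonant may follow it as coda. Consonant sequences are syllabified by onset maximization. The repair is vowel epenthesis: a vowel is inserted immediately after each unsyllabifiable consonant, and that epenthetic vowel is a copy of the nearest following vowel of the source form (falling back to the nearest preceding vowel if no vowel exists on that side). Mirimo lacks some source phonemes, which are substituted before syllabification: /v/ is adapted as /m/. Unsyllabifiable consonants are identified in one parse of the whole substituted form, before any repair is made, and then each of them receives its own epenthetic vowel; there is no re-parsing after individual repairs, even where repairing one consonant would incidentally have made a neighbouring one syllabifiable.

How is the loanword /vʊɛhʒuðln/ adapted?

mʊɛhʒuðlunu

Substitution: /v/ → /m/, giving /mʊɛhʒuðln/.
Syllabifying with onset maximization leaves /l/, /n/ stranded (at most one coda consonant is licensed; onsets may contain at most 2 consonants).
Each unlicensed consonant becomes the onset of a new syllable: /l/ → /lu/, /n/ → /nu/.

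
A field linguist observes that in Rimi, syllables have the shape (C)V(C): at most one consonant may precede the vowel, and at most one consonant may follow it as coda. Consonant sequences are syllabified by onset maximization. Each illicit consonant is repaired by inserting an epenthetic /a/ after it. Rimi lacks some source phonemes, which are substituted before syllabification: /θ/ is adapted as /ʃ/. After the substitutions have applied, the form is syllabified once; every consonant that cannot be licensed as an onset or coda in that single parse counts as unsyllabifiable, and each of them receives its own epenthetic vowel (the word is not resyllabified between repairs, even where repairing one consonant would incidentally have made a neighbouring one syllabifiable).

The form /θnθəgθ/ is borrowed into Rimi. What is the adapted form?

ʃanaʃəgʃa

Substitution: /θ/ → /ʃ/, giving /ʃnʃəgʃ/.
The consonants /ʃ/, /n/, /ʃ/ cannot be parsed into a legal (C)V(C) syllable (at most one coda consonant is licensed; onsets are limited to one consonant).
Epenthesis after each stranded consonant: /ʃ/ → /ʃa/, /n/ → /na/, /ʃ/ → /ʃa/.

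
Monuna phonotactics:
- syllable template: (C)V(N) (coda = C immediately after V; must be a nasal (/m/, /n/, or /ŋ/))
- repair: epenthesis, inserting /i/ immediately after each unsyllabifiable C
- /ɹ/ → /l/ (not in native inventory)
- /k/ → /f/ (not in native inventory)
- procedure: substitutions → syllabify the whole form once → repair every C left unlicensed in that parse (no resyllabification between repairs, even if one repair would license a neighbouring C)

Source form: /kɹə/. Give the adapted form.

filə

Substitution: /k/ → /f/, /ɹ/ → /l/, giving /flə/.
Syllabifying with onset maximization leaves /f/ stranded (only a nasal (/m/, /n/, or /ŋ/) is licensed in coda position; onsets are limited to one consonant).
Inserting the epenthetic vowel yields /f/ → /fi/.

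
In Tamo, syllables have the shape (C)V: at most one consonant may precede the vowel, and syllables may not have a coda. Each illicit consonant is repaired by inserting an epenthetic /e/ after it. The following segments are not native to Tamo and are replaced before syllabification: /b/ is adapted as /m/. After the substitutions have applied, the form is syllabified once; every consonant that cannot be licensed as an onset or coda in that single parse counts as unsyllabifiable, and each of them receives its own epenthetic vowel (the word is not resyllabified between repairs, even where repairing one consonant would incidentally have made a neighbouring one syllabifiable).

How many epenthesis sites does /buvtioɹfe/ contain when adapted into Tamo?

After substitution the input is /muvtioɹfe/.
The unsyllabifiable consonants are /v/, /ɹ/; each receives one epenthetic vowel.

2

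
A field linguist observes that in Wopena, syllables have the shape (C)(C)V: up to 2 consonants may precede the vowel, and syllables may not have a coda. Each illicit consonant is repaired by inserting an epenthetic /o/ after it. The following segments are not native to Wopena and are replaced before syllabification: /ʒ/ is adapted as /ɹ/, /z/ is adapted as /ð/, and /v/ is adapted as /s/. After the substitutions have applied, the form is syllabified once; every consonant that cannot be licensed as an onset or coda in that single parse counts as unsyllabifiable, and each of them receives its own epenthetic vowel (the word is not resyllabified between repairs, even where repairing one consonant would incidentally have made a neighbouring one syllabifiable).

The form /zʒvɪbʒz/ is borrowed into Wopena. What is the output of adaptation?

Substitution: /z/ → /ð/, /ʒ/ → /ɹ/, /v/ → /s/, giving /ðɹsɪbɹð/.
Syllabifying with onset maximization leaves /ð/, /b/, /ɹ/, /ð/ stranded (no codas are permitted; onsets may contain at most 2 consonants).
Epenthesis after each stranded consonant: /ð/ → /ðo/, /b/ → /bo/, /ɹ/ → /ɹo/, /ð/ → /ðo/.

ðoɹsɪboɹoðo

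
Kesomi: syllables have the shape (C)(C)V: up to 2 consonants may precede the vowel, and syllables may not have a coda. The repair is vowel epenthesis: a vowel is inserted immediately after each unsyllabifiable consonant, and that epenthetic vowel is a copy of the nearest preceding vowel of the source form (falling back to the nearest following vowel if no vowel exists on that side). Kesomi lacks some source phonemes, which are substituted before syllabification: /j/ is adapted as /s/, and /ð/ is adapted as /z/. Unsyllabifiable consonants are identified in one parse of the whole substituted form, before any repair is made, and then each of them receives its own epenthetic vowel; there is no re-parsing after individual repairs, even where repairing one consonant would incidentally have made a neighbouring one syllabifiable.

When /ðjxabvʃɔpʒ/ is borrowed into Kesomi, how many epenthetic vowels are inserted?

After substitution the input is /zsxabvʃɔpʒ/.
The unsyllabifiable consonants are /z/, /b/, /p/, /ʒ/; each receives one epenthetic vowel.

4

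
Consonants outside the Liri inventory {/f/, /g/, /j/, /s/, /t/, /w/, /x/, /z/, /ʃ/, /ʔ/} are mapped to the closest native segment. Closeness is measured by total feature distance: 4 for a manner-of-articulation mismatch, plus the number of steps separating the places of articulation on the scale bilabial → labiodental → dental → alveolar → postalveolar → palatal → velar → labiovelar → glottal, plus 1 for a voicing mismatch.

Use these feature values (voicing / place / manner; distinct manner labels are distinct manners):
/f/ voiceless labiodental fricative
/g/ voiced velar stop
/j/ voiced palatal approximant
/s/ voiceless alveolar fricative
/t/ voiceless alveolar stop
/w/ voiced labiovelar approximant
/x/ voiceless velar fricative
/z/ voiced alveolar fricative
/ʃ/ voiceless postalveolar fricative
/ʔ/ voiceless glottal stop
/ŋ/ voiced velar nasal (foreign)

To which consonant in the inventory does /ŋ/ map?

g

/g/ is closest: manner differs (nasal→stop, +4), place distance 0 (velar→velar), same voicing; total 4. Next closest is /j/ at distance 5.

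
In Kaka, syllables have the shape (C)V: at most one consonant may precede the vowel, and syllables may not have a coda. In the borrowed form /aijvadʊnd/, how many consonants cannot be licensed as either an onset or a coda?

The consonants /j/, /n/, /d/ cannot be parsed into a legal (C)V syllable (no codas are permitted; onsets are limited to one consonant).

3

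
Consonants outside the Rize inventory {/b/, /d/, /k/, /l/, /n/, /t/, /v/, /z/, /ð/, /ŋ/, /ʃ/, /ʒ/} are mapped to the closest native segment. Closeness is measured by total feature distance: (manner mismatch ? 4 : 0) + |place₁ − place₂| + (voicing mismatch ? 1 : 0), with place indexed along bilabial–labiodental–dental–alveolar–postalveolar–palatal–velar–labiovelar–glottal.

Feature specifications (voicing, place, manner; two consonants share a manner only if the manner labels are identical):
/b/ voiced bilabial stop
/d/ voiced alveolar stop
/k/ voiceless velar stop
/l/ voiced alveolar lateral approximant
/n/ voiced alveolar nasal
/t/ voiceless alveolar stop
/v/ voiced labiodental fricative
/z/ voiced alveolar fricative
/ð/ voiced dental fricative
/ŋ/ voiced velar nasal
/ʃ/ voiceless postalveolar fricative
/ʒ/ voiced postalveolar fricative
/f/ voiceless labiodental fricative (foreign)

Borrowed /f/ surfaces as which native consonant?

v

/v/ is closest: same manner (fricative), place distance 0 (labiodental→labiodental), voicing differs (+1); total 1. Next closest is /ð/ at distance 2.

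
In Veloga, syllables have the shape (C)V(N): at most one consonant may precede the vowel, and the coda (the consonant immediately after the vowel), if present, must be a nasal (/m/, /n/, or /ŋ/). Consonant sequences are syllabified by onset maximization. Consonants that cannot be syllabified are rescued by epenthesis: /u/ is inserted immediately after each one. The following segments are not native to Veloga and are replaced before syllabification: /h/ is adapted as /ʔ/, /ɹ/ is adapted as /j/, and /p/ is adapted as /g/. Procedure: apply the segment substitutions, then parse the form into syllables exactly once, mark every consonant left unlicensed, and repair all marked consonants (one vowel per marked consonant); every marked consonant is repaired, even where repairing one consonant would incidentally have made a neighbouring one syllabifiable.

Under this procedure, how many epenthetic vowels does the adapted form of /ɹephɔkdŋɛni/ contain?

3

After substitution the input is /jegʔɔkdŋɛni/.
The unsyllabifiable consonants are /g/, /k/, /d/; each receives one epenthetic vowel.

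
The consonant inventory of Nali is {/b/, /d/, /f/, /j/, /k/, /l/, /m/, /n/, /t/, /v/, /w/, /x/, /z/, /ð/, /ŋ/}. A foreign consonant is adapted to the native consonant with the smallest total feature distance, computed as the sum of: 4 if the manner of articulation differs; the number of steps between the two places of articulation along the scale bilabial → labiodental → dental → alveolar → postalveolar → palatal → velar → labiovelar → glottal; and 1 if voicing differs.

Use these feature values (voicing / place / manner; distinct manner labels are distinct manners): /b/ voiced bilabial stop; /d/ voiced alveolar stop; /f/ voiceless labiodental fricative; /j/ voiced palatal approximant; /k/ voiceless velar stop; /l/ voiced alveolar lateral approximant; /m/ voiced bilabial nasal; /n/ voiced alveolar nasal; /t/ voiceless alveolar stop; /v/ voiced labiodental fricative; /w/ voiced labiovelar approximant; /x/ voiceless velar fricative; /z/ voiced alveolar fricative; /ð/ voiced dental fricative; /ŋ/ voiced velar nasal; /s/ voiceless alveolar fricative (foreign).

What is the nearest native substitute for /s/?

z

/z/ is closest: same manner (fricative), place distance 0 (alveolar→alveolar), voicing differs (+1); total 1. Next closest is /f/ at distance 2.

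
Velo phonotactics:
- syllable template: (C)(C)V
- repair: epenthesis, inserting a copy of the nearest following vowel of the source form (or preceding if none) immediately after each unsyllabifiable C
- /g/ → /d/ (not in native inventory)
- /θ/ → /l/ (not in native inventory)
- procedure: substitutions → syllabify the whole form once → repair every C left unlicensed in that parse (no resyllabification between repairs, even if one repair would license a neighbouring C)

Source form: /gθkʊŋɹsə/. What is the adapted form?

Substitution: /g/ → /d/, /θ/ → /l/, giving /dlkʊŋɹsə/.
Under (C)(C)V, the unsyllabifiable consonants are /d/, /ŋ/ (no codas are permitted; onsets may contain at most 2 consonants).
Epenthesis after each stranded consonant: /d/ → /dʊ/, /ŋ/ → /ŋə/.

dʊlkʊŋəɹsə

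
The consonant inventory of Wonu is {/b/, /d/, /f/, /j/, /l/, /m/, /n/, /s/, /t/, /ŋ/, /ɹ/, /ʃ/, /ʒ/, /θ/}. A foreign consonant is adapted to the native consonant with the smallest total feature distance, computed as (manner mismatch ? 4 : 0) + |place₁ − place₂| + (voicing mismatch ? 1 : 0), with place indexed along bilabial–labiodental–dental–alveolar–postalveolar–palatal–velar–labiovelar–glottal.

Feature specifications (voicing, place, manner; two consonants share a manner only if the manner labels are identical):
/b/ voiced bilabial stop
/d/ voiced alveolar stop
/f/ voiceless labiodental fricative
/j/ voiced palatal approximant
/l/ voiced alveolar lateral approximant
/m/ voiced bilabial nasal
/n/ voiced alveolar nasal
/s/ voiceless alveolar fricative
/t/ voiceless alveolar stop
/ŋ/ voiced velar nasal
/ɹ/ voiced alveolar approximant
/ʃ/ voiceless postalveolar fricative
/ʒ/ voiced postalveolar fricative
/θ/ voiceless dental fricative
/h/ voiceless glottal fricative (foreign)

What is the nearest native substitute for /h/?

/ʃ/ is closest: same manner (fricative), place distance 4 (glottal→postalveolar), same voicing; total 4. Next closest is /s/ at distance 5.

ʃ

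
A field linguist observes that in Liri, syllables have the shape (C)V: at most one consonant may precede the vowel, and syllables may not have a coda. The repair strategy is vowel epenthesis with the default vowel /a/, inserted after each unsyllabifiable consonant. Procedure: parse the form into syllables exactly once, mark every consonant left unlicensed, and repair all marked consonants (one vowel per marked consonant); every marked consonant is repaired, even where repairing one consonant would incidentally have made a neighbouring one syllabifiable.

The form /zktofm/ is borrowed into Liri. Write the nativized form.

The consonants /z/, /k/, /f/, /m/ cannot be parsed into a legal (C)V syllable (no codas are permitted; onsets are limited to one consonant).
Inserting the epenthetic vowel yields /z/ → /za/, /k/ → /ka/, /f/ → /fa/, /m/ → /ma/.

zakatofama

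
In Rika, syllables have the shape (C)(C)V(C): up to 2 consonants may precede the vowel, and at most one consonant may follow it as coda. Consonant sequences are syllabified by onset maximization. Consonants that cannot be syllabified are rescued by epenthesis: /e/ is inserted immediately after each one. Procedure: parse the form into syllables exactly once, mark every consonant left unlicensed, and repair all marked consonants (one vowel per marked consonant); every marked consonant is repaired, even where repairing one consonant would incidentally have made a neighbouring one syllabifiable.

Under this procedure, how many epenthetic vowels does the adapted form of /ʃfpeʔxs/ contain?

The unsyllabifiable consonants are /ʃ/, /x/, /s/; each receives one epenthetic vowel.

3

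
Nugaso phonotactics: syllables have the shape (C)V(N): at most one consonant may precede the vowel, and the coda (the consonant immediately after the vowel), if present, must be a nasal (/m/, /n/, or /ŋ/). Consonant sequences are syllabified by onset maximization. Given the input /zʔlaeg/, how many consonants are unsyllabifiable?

Syllabifying with onset maximization leaves /z/, /ʔ/, /g/ stranded (only a nasal (/m/, /n/, or /ŋ/) is licensed in coda position; onsets are limited to one consonant).

3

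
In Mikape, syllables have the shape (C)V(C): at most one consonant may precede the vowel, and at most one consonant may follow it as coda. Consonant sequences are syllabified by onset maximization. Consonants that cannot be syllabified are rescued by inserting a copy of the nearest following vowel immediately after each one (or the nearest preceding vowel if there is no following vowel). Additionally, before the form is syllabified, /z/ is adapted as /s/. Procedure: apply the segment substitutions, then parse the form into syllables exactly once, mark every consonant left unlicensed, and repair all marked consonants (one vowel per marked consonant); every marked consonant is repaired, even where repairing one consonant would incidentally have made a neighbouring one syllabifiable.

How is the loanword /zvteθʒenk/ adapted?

Substitution: /z/ → /s/, giving /svteθʒenk/.
Under (C)V(C), the unsyllabifiable consonants are /s/, /v/, /k/ (at most one coda consonant is licensed; onsets are limited to one consonant).
Inserting the epenthetic vowel yields /s/ → /se/, /v/ → /ve/, /k/ → /ke/.

seveteθʒenke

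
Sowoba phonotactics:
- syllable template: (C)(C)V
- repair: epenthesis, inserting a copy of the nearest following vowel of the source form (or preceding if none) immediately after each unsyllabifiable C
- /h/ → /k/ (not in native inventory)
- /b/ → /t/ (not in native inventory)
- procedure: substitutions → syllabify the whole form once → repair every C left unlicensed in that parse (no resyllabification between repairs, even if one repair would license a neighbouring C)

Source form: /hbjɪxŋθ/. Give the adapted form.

Substitution: /h/ → /k/, /b/ → /t/, giving /ktjɪxŋθ/.
Under (C)(C)V, the unsyllabifiable consonants are /k/, /x/, /ŋ/, /θ/ (no codas are permitted; onsets may contain at most 2 consonants).
Epenthesis after each stranded consonant: /k/ → /kɪ/, /x/ → /xɪ/, /ŋ/ → /ŋɪ/, /θ/ → /θɪ/.

kɪtjɪxɪŋɪθɪ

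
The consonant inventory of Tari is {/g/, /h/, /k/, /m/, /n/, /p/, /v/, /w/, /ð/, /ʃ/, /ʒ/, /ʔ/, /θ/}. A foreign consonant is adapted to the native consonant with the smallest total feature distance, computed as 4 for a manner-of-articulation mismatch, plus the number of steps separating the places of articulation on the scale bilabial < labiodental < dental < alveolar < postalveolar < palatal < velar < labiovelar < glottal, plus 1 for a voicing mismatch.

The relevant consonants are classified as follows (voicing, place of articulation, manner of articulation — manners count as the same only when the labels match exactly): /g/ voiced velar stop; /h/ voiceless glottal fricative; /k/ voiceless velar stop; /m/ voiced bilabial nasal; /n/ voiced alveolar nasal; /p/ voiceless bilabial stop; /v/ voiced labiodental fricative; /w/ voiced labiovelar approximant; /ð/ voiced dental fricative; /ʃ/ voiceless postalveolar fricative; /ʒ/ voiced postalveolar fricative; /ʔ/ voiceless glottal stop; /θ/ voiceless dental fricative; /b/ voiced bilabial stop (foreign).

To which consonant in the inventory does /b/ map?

p

/p/ is closest: same manner (stop), place distance 0 (bilabial→bilabial), voicing differs (+1); total 1. Next closest is /m/ at distance 4.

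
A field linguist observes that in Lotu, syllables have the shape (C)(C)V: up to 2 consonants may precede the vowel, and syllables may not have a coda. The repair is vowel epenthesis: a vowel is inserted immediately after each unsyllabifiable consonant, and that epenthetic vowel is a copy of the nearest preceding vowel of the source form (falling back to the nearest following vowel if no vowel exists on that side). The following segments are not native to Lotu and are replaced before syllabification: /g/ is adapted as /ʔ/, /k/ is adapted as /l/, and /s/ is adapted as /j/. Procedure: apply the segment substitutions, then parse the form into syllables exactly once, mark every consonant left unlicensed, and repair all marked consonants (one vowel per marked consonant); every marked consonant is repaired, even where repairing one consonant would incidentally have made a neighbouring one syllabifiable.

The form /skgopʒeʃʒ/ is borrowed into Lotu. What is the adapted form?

Substitution: /s/ → /j/, /k/ → /l/, /g/ → /ʔ/, giving /jlʔopʒeʃʒ/.
Under (C)(C)V, the unsyllabifiable consonants are /j/, /ʃ/, /ʒ/ (no codas are permitted; onsets may contain at most 2 consonants).
Epenthesis after each stranded consonant: /j/ → /jo/, /ʃ/ → /ʃe/, /ʒ/ → /ʒe/.

jolʔopʒeʃeʒe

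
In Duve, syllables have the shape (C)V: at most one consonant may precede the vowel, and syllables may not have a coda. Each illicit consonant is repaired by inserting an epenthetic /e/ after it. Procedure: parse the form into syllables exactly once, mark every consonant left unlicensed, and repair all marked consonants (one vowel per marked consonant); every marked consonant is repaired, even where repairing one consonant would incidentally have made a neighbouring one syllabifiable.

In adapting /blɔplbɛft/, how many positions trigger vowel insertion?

The unsyllabifiable consonants are /b/, /p/, /l/, /f/, /t/; each receives one epenthetic vowel.

5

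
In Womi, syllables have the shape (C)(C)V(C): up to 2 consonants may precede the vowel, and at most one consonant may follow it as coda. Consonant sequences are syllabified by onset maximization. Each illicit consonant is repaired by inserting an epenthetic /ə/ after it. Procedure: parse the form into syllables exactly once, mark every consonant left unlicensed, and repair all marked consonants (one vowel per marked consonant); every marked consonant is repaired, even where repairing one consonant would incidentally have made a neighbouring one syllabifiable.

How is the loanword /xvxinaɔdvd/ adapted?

xəvxinaɔdvədə

Syllabifying with onset maximization leaves /x/, /v/, /d/ stranded (at most one coda consonant is licensed; onsets may contain at most 2 consonants).
Inserting the epenthetic vowel yields /x/ → /xə/, /v/ → /və/, /d/ → /də/.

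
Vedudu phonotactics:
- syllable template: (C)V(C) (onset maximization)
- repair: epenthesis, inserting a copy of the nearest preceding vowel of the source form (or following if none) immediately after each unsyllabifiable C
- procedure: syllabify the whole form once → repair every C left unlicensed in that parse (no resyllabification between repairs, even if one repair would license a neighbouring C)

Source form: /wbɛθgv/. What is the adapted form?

Syllabifying with onset maximization leaves /w/, /g/, /v/ stranded (at most one coda consonant is licensed; onsets are limited to one consonant).
Inserting the epenthetic vowel yields /w/ → /wɛ/, /g/ → /gɛ/, /v/ → /vɛ/.

wɛbɛθgɛvɛ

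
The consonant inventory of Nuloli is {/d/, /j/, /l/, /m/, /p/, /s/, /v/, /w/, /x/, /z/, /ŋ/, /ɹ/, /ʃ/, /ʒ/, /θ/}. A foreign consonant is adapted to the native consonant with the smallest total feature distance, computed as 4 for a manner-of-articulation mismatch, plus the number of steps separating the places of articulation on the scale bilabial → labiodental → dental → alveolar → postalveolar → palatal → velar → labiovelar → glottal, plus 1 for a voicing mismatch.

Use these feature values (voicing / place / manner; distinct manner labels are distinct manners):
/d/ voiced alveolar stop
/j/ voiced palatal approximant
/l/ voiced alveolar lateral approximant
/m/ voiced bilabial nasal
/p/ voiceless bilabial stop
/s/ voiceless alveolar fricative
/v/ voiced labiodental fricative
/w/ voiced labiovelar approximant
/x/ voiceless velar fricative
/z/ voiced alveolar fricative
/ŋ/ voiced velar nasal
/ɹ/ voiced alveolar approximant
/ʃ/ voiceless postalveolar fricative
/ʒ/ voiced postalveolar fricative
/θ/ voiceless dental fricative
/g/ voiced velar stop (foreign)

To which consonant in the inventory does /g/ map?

d

/d/ is closest: same manner (stop), place distance 3 (velar→alveolar), same voicing; total 3. Next closest is /ŋ/ at distance 4.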